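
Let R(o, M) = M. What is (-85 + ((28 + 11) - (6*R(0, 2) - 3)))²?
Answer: 3025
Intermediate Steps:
(-85 + ((28 + 11) - (6*R(0, 2) - 3)))² = (-85 + ((28 + 11) - (6*2 - 3)))² = (-85 + (39 - (12 - 3)))² = (-85 + (39 - 1*9))² = (-85 + (39 - 9))² = (-85 + 30)² = (-55)² = 3025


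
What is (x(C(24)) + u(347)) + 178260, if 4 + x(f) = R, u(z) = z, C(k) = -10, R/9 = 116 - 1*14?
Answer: 179521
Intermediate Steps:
R = 918 (R = 9*(116 - 1*14) = 9*(116 - 14) = 9*102 = 918)
x(f) = 914 (x(f) = -4 + 918 = 914)
(x(C(24)) + u(347)) + 178260 = (914 + 347) + 178260 = 1261 + 178260 = 179521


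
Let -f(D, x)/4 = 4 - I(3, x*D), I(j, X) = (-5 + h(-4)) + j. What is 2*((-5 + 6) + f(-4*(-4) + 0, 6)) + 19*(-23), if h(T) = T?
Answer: -515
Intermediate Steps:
I(j, X) = -9 + j (I(j, X) = (-5 - 4) + j = -9 + j)
f(D, x) = -40 (f(D, x) = -4*(4 - (-9 + 3)) = -4*(4 - 1*(-6)) = -4*(4 + 6) = -4*10 = -40)
2*((-5 + 6) + f(-4*(-4) + 0, 6)) + 19*(-23) = 2*((-5 + 6) - 40) + 19*(-23) = 2*(1 - 40) - 437 = 2*(-39) - 437 = -78 - 437 = -515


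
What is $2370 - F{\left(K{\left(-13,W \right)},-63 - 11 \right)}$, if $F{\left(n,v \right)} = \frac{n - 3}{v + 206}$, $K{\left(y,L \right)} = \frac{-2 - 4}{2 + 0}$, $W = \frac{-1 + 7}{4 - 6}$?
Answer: $\frac{52141}{22} \approx 2370.0$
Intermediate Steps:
$W = -3$ ($W = \frac{6}{-2} = 6 \left(- \frac{1}{2}\right) = -3$)
$K{\left(y,L \right)} = -3$ ($K{\left(y,L \right)} = - \frac{6}{2} = \left(-6\right) \frac{1}{2} = -3$)
$F{\left(n,v \right)} = \frac{-3 + n}{206 + v}$
$2370 - F{\left(K{\left(-13,W \right)},-63 - 11 \right)} = 2370 - \frac{-3 - 3}{206 - 74} = 2370 - \frac{1}{206 - 74} \left(-6\right) = 2370 - \frac{1}{132} \left(-6\right) = 2370 - - \frac{1}{22} = 2370 + \frac{1}{22} = \frac{52141}{22}$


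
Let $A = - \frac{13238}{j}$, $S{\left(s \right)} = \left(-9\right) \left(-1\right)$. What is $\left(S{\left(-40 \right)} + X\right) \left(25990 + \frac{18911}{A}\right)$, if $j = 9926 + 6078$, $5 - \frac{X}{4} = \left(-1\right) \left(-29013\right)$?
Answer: $- \frac{2401906753724}{6619} \approx -3.6288 \cdot 10^{8}$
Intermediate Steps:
$X = -116032$ ($X = 20 - 4 \left(\left(-1\right) \left(-29013\right)\right) = 20 - 116052 = -116032$)
$S{\left(s \right)} = 9$
$j = 16004$
$A = - \frac{6619}{8002}$ ($A = - \frac{13238}{16004} = \left(-13238\right) \frac{1}{16004} = - \frac{6619}{8002} \approx -0.82717$)
$\left(S{\left(-40 \right)} + X\right) \left(25990 + \frac{18911}{A}\right) = \left(9 - 116032\right) \left(25990 + \frac{18911}{- \frac{6619}{8002}}\right) = - 116023 \left(25990 + 18911 \left(- \frac{8002}{6619}\right)\right) = - 116023 \left(25990 - \frac{151325822}{6619}\right) = \left(-116023\right) \frac{20701988}{6619} = - \frac{2401906753724}{6619}$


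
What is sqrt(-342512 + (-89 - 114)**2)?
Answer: I*sqrt(301303) ≈ 548.91*I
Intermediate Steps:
sqrt(-342512 + (-89 - 114)**2) = sqrt(-342512 + (-203)**2) = sqrt(-342512 + 41209) = sqrt(-301303) = I*sqrt(301303)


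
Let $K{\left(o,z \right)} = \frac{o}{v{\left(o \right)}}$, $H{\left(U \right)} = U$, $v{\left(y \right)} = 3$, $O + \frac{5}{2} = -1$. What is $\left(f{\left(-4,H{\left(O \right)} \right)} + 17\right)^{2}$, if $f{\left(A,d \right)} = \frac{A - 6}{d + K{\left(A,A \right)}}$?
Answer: $\frac{305809}{841} \approx 363.63$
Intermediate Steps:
$O = - \frac{7}{2}$ ($O = - \frac{5}{2} - 1 = - \frac{7}{2} \approx -3.5$)
$K{\left(o,z \right)} = \frac{o}{3}$
$f{\left(A,d \right)} = \frac{-6 + A}{d + \frac{A}{3}}$ ($f{\left(A,d \right)} = \frac{A - 6}{d + \frac{A}{3}} = \frac{-6 + A}{d + \frac{A}{3}}$)
$\left(f{\left(-4,H{\left(O \right)} \right)} + 17\right)^{2} = \left(\frac{3 \left(-6 - 4\right)}{-4 + 3 \left(- \frac{7}{2}\right)} + 17\right)^{2} = \left(3 \frac{1}{-4 - \frac{21}{2}} \left(-10\right) + 17\right)^{2} = \left(3 \frac{1}{- \frac{29}{2}} \left(-10\right) + 17\right)^{2} = \left(3 \left(- \frac{2}{29}\right) \left(-10\right) + 17\right)^{2} = \left(\frac{60}{29} + 17\right)^{2} = \left(\frac{553}{29}\right)^{2} = \frac{305809}{841}$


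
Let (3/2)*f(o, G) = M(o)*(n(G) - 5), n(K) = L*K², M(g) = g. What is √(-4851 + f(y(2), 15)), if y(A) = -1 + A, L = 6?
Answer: I*√35589/3 ≈ 62.883*I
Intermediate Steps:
n(K) = 6*K²
f(o, G) = 2*o*(-5 + 6*G²)/3 (f(o, G) = 2*(o*(6*G² - 5))/3 = 2*(o*(-5 + 6*G²))/3 = 2*o*(-5 + 6*G²)/3)
√(-4851 + f(y(2), 15)) = √(-4851 + 2*(-1 + 2)*(-5 + 6*15²)/3) = √(-4851 + (⅔)*1*(-5 + 6*225)) = √(-4851 + (⅔)*1*(-5 + 1350)) = √(-4851 + (⅔)*1*1345) = √(-4851 + 2690/3) = √(-11863/3) = I*√35589/3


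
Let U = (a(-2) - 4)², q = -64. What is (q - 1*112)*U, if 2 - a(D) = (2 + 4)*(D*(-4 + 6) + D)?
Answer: -203456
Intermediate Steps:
a(D) = 2 - 18*D (a(D) = 2 - (2 + 4)*(D*(-4 + 6) + D) = 2 - 6*(D*2 + D) = 2 - 6*(2*D + D) = 2 - 6*3*D = 2 - 18*D)
U = 1156 (U = ((2 - 18*(-2)) - 4)² = ((2 + 36) - 4)² = (38 - 4)² = 34² = 1156)
(q - 1*112)*U = (-64 - 1*112)*1156 = (-64 - 112)*1156 = -176*1156 = -203456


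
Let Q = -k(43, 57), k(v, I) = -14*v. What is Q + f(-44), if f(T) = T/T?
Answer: 603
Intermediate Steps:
f(T) = 1
Q = 602 (Q = -(-14)*43 = -1*(-602) = 602)
Q + f(-44) = 602 + 1 = 603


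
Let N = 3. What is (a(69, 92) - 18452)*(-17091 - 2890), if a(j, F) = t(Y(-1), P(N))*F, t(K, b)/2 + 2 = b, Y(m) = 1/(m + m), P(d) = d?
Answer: 365012908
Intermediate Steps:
Y(m) = 1/(2*m)
t(K, b) = -4 + 2*b
a(j, F) = 2*F (a(j, F) = (-4 + 2*3)*F = (-4 + 6)*F = 2*F)
(a(69, 92) - 18452)*(-17091 - 2890) = (2*92 - 18452)*(-17091 - 2890) = (184 - 18452)*(-19981) = -18268*(-19981) = 365012908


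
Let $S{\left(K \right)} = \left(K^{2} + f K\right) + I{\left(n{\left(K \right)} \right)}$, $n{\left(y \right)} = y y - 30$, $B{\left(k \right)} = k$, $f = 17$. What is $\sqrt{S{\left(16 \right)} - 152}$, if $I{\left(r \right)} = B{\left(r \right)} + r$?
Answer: $6 \sqrt{23} \approx 28.775$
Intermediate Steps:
$n{\left(y \right)} = -30 + y^{2}$ ($n{\left(y \right)} = y^{2} - 30 = -30 + y^{2}$)
$I{\left(r \right)} = 2 r$ ($I{\left(r \right)} = r + r = 2 r$)
$S{\left(K \right)} = -60 + 3 K^{2} + 17 K$ ($S{\left(K \right)} = \left(K^{2} + 17 K\right) + 2 \left(-30 + K^{2}\right) = \left(K^{2} + 17 K\right) + \left(-60 + 2 K^{2}\right) = -60 + 3 K^{2} + 17 K$)
$\sqrt{S{\left(16 \right)} - 152} = \sqrt{\left(-60 + 3 \cdot 16^{2} + 17 \cdot 16\right) - 152} = \sqrt{\left(-60 + 3 \cdot 256 + 272\right) - 152} = \sqrt{\left(-60 + 768 + 272\right) - 152} = \sqrt{980 - 152} = \sqrt{828} = 6 \sqrt{23}$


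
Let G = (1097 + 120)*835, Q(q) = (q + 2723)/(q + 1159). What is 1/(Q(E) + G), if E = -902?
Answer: 257/261163936 ≈ 9.8406e-7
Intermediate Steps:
Q(q) = (2723 + q)/(1159 + q)
G = 1016195 (G = 1217*835 = 1016195)
1/(Q(E) + G) = 1/((2723 - 902)/(1159 - 902) + 1016195) = 1/(1821/257 + 1016195) = 1/(261163936/257) = 257/261163936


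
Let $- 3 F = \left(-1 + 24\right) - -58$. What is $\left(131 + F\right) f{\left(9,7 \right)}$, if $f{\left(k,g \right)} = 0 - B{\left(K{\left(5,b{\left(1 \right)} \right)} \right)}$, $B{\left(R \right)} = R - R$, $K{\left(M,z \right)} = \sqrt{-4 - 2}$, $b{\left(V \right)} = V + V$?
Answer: $0$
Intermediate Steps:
$F = -27$ ($F = - \frac{\left(-1 + 24\right) - -58}{3} = - \frac{23 + 58}{3} = \left(- \frac{1}{3}\right) 81 = -27$)
$b{\left(V \right)} = 2 V$
$K{\left(M,z \right)} = i \sqrt{6}$ ($K{\left(M,z \right)} = \sqrt{-6} = i \sqrt{6}$)
$B{\left(R \right)} = 0$
$f{\left(k,g \right)} = 0$ ($f{\left(k,g \right)} = 0 - 0 = 0 + 0 = 0$)
$\left(131 + F\right) f{\left(9,7 \right)} = \left(131 - 27\right) 0 = 104 \cdot 0 = 0$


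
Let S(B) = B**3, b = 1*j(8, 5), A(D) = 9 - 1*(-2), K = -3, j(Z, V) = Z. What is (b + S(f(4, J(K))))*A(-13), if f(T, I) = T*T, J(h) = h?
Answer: 45144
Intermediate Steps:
f(T, I) = T**2
A(D) = 11 (A(D) = 9 + 2 = 11)
b = 8 (b = 1*8 = 8)
(b + S(f(4, J(K))))*A(-13) = (8 + (4**2)**3)*11 = (8 + 16**3)*11 = (8 + 4096)*11 = 4104*11 = 45144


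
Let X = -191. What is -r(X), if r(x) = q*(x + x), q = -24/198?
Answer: -1528/33 ≈ -46.303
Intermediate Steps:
q = -4/33 (q = -24*1/198 = -4/33 ≈ -0.12121)
r(x) = -8*x/33 (r(x) = -4*(x + x)/33 = -8*x/33)
-r(X) = -(-8)*(-191)/33 = -1*1528/33 = -1528/33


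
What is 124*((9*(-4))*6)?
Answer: -26784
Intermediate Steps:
124*((9*(-4))*6) = 124*(-36*6) = 124*(-216) = -26784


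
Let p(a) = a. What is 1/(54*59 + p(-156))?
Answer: 1/3030 ≈ 0.00033003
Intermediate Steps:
1/(54*59 + p(-156)) = 1/(54*59 - 156) = 1/(3186 - 156) = 1/3030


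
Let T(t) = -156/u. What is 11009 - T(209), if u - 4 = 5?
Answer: 33079/3 ≈ 11026.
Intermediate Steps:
u = 9 (u = 4 + 5 = 9)
T(t) = -52/3 (T(t) = -156/9 = -156*⅑ = -52/3)
11009 - T(209) = 11009 - 1*(-52/3) = 11009 + 52/3 = 33079/3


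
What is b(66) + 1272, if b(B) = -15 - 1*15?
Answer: 1242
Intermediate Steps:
b(B) = -30 (b(B) = -15 - 15 = -30)
b(66) + 1272 = -30 + 1272 = 1242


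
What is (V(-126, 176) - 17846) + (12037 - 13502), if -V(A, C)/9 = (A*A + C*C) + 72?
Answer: -441627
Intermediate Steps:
V(A, C) = -648 - 9*A² - 9*C² (V(A, C) = -9*((A*A + C*C) + 72) = -9*((A² + C²) + 72) = -9*(72 + A² + C²) = -648 - 9*A² - 9*C²)
(V(-126, 176) - 17846) + (12037 - 13502) = ((-648 - 9*(-126)² - 9*176²) - 17846) + (12037 - 13502) = ((-648 - 9*15876 - 9*30976) - 17846) - 1465 = ((-648 - 142884 - 278784) - 17846) - 1465 = (-422316 - 17846) - 1465 = -440162 - 1465 = -441627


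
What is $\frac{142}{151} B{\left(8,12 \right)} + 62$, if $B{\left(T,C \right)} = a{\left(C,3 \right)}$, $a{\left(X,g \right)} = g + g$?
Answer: $\frac{10214}{151} \approx 67.642$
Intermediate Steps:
$a{\left(X,g \right)} = 2 g$
$B{\left(T,C \right)} = 6$ ($B{\left(T,C \right)} = 2 \cdot 3 = 6$)
$\frac{142}{151} B{\left(8,12 \right)} + 62 = \frac{142}{151} \cdot 6 + 62 = \frac{852}{151} + 62 = \frac{10214}{151}$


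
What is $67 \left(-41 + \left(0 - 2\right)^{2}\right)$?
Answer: $-2479$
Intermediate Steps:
$67 \left(-41 + \left(0 - 2\right)^{2}\right) = 67 \left(-41 + \left(-2\right)^{2}\right) = 67 \left(-41 + 4\right) = 67 \left(-37\right) = -2479$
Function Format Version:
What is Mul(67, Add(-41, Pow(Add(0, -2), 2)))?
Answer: -2479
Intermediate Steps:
Mul(67, Add(-41, Pow(Add(0, -2), 2))) = Mul(67, Add(-41, Pow(-2, 2))) = Mul(67, Add(-41, 4)) = Mul(67, -37) = -2479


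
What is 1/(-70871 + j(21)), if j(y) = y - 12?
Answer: -1/70862 ≈ -1.4112e-5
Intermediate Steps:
j(y) = -12 + y
1/(-70871 + j(21)) = 1/(-70871 + (-12 + 21)) = 1/(-70871 + 9) = 1/(-70862) = -1/70862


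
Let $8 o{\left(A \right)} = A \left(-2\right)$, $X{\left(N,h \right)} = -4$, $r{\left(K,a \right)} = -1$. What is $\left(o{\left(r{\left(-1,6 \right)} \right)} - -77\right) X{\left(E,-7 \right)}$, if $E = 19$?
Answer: $-309$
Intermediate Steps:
$o{\left(A \right)} = - \frac{A}{4}$ ($o{\left(A \right)} = \frac{A \left(-2\right)}{8} = \frac{\left(-2\right) A}{8} = - \frac{A}{4}$)
$\left(o{\left(r{\left(-1,6 \right)} \right)} - -77\right) X{\left(E,-7 \right)} = \left(\left(- \frac{1}{4}\right) \left(-1\right) - -77\right) \left(-4\right) = \left(\frac{1}{4} + 77\right) \left(-4\right) = \frac{309}{4} \left(-4\right) = -309$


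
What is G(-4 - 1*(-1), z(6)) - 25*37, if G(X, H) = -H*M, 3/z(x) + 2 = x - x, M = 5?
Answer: -1835/2 ≈ -917.50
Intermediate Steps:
z(x) = -3/2 (z(x) = 3/(-2 + (x - x)) = 3/(-2 + 0) = 3/(-2) = 3*(-½) = -3/2)
G(X, H) = -5*H (G(X, H) = -H*5 = -5*H)
G(-4 - 1*(-1), z(6)) - 25*37 = -5*(-3/2) - 25*37 = 15/2 - 925 = -1835/2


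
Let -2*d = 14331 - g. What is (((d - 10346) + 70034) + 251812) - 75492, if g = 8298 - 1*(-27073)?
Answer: 246528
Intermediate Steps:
g = 35371 (g = 8298 + 27073 = 35371)
d = 10520 (d = -(14331 - 1*35371)/2 = -(14331 - 35371)/2 = -½*(-21040) = 10520)
(((d - 10346) + 70034) + 251812) - 75492 = (((10520 - 10346) + 70034) + 251812) - 75492 = ((174 + 70034) + 251812) - 75492 = (70208 + 251812) - 75492 = 322020 - 75492 = 246528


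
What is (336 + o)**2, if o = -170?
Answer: 27556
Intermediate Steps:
(336 + o)**2 = (336 - 170)**2 = 166**2 = 27556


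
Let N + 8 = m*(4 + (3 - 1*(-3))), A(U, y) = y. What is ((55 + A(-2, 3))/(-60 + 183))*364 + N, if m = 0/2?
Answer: 20128/123 ≈ 163.64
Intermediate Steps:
m = 0 (m = 0*(1/2) = 0)
N = -8 (N = -8 + 0*(4 + (3 - 1*(-3))) = -8 + 0*(4 + (3 + 3)) = -8 + 0*(4 + 6) = -8 + 0*10 = -8 + 0 = -8)
((55 + A(-2, 3))/(-60 + 183))*364 + N = ((55 + 3)/(-60 + 183))*364 - 8 = (58/123)*364 - 8 = 21112/123 - 8 = 20128/123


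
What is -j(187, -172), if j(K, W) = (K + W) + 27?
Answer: -42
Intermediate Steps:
j(K, W) = 27 + K + W
-j(187, -172) = -(27 + 187 - 172) = -1*42 = -42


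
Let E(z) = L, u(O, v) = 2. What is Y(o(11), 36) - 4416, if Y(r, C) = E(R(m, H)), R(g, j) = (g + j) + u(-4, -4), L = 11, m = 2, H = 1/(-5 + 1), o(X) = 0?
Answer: -4405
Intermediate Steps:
H = -¼ (H = 1/(-4) = -¼ ≈ -0.25000)
R(g, j) = 2 + g + j (R(g, j) = (g + j) + 2 = 2 + g + j)
E(z) = 11
Y(r, C) = 11
Y(o(11), 36) - 4416 = 11 - 4416 = -4405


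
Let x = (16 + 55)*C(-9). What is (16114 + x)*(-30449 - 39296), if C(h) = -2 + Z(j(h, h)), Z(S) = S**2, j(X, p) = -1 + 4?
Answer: -1158534195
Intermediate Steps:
j(X, p) = 3
C(h) = 7 (C(h) = -2 + 3**2 = -2 + 9 = 7)
x = 497 (x = (16 + 55)*7 = 71*7 = 497)
(16114 + x)*(-30449 - 39296) = (16114 + 497)*(-30449 - 39296) = 16611*(-69745) = -1158534195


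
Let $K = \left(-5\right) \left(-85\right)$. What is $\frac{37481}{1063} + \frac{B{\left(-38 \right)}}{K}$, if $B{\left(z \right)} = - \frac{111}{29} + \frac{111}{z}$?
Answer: $\frac{17546320819}{497856050} \approx 35.244$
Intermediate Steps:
$K = 425$
$B{\left(z \right)} = - \frac{111}{29} + \frac{111}{z}$ ($B{\left(z \right)} = \left(-111\right) \frac{1}{29} + \frac{111}{z} = - \frac{111}{29} + \frac{111}{z}$)
$\frac{37481}{1063} + \frac{B{\left(-38 \right)}}{K} = \frac{37481}{1063} + \frac{- \frac{111}{29} + \frac{111}{-38}}{425} = 37481 \cdot \frac{1}{1063} + \left(- \frac{111}{29} + 111 \left(- \frac{1}{38}\right)\right) \frac{1}{425} = \frac{37481}{1063} + \left(- \frac{111}{29} - \frac{111}{38}\right) \frac{1}{425} = \frac{37481}{1063} - \frac{7437}{468350} = \frac{17546320819}{497856050}$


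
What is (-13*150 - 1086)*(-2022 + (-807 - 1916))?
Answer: 14405820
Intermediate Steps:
(-13*150 - 1086)*(-2022 + (-807 - 1916)) = (-1950 - 1086)*(-2022 - 2723) = -3036*(-4745) = 14405820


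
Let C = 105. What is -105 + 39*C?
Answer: 3990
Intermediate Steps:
-105 + 39*C = -105 + 39*105 = -105 + 4095 = 3990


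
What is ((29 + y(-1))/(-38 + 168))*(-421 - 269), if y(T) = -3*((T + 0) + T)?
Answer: -2415/13 ≈ -185.77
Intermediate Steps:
y(T) = -6*T (y(T) = -3*(T + T) = -6*T)
((29 + y(-1))/(-38 + 168))*(-421 - 269) = ((29 - 6*(-1))/(-38 + 168))*(-421 - 269) = ((29 + 6)/130)*(-690) = (35*(1/130))*(-690) = (7/26)*(-690) = -2415/13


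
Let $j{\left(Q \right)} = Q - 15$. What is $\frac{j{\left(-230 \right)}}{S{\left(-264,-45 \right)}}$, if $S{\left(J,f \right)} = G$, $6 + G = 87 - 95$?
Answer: $\frac{35}{2} \approx 17.5$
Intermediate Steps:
$j{\left(Q \right)} = -15 + Q$
$G = -14$ ($G = -6 + \left(87 - 95\right) = -6 - 8 = -14$)
$S{\left(J,f \right)} = -14$
$\frac{j{\left(-230 \right)}}{S{\left(-264,-45 \right)}} = \frac{-15 - 230}{-14} = \left(-245\right) \left(- \frac{1}{14}\right) = \frac{35}{2}$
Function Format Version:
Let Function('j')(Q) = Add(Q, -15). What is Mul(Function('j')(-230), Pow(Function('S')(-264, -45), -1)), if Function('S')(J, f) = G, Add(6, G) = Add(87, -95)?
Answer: Rational(35, 2) ≈ 17.500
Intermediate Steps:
Function('j')(Q) = Add(-15, Q)
G = -14 (G = Add(-6, Add(87, -95)) = Add(-6, -8) = -14)
Function('S')(J, f) = -14
Mul(Function('j')(-230), Pow(Function('S')(-264, -45), -1)) = Mul(Add(-15, -230), Pow(-14, -1)) = Mul(-245, Rational(-1, 14)) = Rational(35, 2)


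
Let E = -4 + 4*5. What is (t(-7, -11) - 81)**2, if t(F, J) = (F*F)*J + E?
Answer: 364816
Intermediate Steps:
E = 16 (E = -4 + 20 = 16)
t(F, J) = 16 + J*F**2 (t(F, J) = (F*F)*J + 16 = F**2*J + 16 = J*F**2 + 16 = 16 + J*F**2)
(t(-7, -11) - 81)**2 = ((16 - 11*(-7)**2) - 81)**2 = ((16 - 11*49) - 81)**2 = ((16 - 539) - 81)**2 = (-523 - 81)**2 = (-604)**2 = 364816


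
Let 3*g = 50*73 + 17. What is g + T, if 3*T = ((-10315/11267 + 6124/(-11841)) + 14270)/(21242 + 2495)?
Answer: 11614609180292380/9500440884417 ≈ 1222.5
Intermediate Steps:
T = 1903605906667/9500440884417 (T = (((-10315/11267 + 6124/(-11841)) + 14270)/(21242 + 2495))/3 = (((-10315*1/11267 + 6124*(-1/11841)) + 14270)/23737)/3 = (((-10315/11267 - 6124/11841) + 14270)*(1/23737))/3 = ((-191139023/133412547 + 14270)*(1/23737))/3 = ((1903605906667/133412547)*(1/23737))/3 = (⅓)*(1903605906667/3166813628139) = 1903605906667/9500440884417 ≈ 0.20037)
g = 3667/3 (g = (50*73 + 17)/3 = (3650 + 17)/3 = (⅓)*3667 = 3667/3 ≈ 1222.3)
g + T = 3667/3 + 1903605906667/9500440884417 = 11614609180292380/9500440884417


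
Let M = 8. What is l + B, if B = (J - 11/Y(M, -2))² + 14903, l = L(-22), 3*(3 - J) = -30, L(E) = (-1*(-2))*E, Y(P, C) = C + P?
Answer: 539413/36 ≈ 14984.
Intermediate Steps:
L(E) = 2*E
J = 13 (J = 3 - ⅓*(-30) = 3 + 10 = 13)
l = -44 (l = 2*(-22) = -44)
B = 540997/36 (B = (13 - 11/(-2 + 8))² + 14903 = (13 - 11/6)² + 14903 = (67/6)² + 14903 = 4489/36 + 14903 = 540997/36 ≈ 15028.)
l + B = -44 + 540997/36 = 539413/36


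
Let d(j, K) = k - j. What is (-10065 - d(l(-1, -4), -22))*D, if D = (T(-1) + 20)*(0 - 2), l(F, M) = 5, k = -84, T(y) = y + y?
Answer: 359136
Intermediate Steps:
T(y) = 2*y
d(j, K) = -84 - j
D = -36 (D = (2*(-1) + 20)*(0 - 2) = (-2 + 20)*(-2) = 18*(-2) = -36)
(-10065 - d(l(-1, -4), -22))*D = (-10065 - (-84 - 1*5))*(-36) = (-10065 - (-84 - 5))*(-36) = (-10065 - 1*(-89))*(-36) = (-10065 + 89)*(-36) = -9976*(-36) = 359136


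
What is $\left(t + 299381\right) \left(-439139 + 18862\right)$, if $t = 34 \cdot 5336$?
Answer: $-202071282985$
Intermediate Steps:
$t = 181424$
$\left(t + 299381\right) \left(-439139 + 18862\right) = \left(181424 + 299381\right) \left(-439139 + 18862\right) = 480805 \left(-420277\right) = -202071282985$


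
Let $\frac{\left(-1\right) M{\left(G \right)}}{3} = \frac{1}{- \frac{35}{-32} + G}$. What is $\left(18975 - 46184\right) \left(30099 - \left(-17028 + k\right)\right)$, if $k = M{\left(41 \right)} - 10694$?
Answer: $- \frac{706390834149}{449} \approx -1.5733 \cdot 10^{9}$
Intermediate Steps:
$M{\left(G \right)} = - \frac{3}{\frac{35}{32} + G}$ ($M{\left(G \right)} = - \frac{3}{- \frac{35}{-32} + G} = - \frac{3}{\left(-35\right) \left(- \frac{1}{32}\right) + G} = - \frac{3}{\frac{35}{32} + G}$)
$k = - \frac{4801638}{449}$ ($k = - \frac{96}{35 + 32 \cdot 41} - 10694 = - \frac{96}{35 + 1312} - 10694 = - \frac{96}{1347} - 10694 = \left(-96\right) \frac{1}{1347} - 10694 = - \frac{32}{449} - 10694 = - \frac{4801638}{449} \approx -10694.0$)
$\left(18975 - 46184\right) \left(30099 - \left(-17028 + k\right)\right) = \left(18975 - 46184\right) \left(30099 + \left(17028 - - \frac{4801638}{449}\right)\right) = - 27209 \left(30099 + \left(17028 + \frac{4801638}{449}\right)\right) = - 27209 \left(30099 + \frac{12447210}{449}\right) = \left(-27209\right) \frac{25961661}{449} = - \frac{706390834149}{449}$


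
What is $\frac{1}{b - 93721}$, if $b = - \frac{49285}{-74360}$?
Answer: $- \frac{14872}{1393808855} \approx -1.067 \cdot 10^{-5}$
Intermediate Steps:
$b = \frac{9857}{14872}$ ($b = \left(-49285\right) \left(- \frac{1}{74360}\right) = \frac{9857}{14872} \approx 0.66279$)
$\frac{1}{b - 93721} = \frac{1}{\frac{9857}{14872} - 93721} = \frac{1}{- \frac{1393808855}{14872}} = - \frac{14872}{1393808855}$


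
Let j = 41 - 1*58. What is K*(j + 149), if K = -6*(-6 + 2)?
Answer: 3168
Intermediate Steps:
j = -17 (j = 41 - 58 = -17)
K = 24 (K = -6*(-4) = 24)
K*(j + 149) = 24*(-17 + 149) = 24*132 = 3168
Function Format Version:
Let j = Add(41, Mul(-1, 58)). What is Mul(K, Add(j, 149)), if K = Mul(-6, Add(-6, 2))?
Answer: 3168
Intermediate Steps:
j = -17 (j = Add(41, -58) = -17)
K = 24 (K = Mul(-6, -4) = 24)
Mul(K, Add(j, 149)) = Mul(24, Add(-17, 149)) = Mul(24, 132) = 3168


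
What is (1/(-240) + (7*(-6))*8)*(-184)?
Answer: 1854743/30 ≈ 61825.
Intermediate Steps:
(1/(-240) + (7*(-6))*8)*(-184) = (-1/240 - 42*8)*(-184) = (-1/240 - 336)*(-184) = -80641/240*(-184) = 1854743/30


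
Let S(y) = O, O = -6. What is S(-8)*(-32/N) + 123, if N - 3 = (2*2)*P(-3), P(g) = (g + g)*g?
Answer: 3139/25 ≈ 125.56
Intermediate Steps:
P(g) = 2*g**2 (P(g) = (2*g)*g = 2*g**2)
N = 75 (N = 3 + (2*2)*(2*(-3)**2) = 3 + 4*(2*9) = 3 + 4*18 = 3 + 72 = 75)
S(y) = -6
S(-8)*(-32/N) + 123 = -(-192)/75 + 123 = -6*(-32/75) + 123 = 64/25 + 123 = 3139/25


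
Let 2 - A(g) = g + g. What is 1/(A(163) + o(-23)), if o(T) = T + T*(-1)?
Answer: -1/324 ≈ -0.0030864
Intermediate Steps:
A(g) = 2 - 2*g (A(g) = 2 - (g + g) = 2 - 2*g)
o(T) = 0 (o(T) = T - T = 0)
1/(A(163) + o(-23)) = 1/((2 - 2*163) + 0) = 1/((2 - 326) + 0) = 1/(-324 + 0) = 1/(-324) = -1/324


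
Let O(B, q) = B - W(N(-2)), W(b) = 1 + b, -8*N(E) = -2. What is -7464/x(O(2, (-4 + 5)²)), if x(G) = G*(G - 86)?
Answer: 39808/341 ≈ 116.74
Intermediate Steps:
N(E) = ¼ (N(E) = -⅛*(-2) = ¼)
O(B, q) = -5/4 + B (O(B, q) = B - (1 + ¼) = B - 1*5/4 = B - 5/4 = -5/4 + B)
x(G) = G*(-86 + G)
-7464/x(O(2, (-4 + 5)²)) = -7464*1/((-86 + (-5/4 + 2))*(-5/4 + 2)) = -7464*4/(3*(-86 + ¾)) = -7464/((¾)*(-341/4)) = -7464/(-1023/16) = -7464*(-16/1023) = 39808/341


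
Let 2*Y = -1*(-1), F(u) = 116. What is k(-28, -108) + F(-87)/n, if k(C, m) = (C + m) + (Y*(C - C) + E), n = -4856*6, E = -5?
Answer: -1027073/7284 ≈ -141.00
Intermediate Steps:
n = -29136
Y = ½ (Y = (-1*(-1))/2 = (½)*1 = ½ ≈ 0.50000)
k(C, m) = -5 + C + m (k(C, m) = (C + m) + ((C - C)/2 - 5) = (C + m) + ((½)*0 - 5) = (C + m) + (0 - 5) = (C + m) - 5 = -5 + C + m)
k(-28, -108) + F(-87)/n = (-5 - 28 - 108) + 116/(-29136) = -141 + 116*(-1/29136) = -141 - 29/7284 = -1027073/7284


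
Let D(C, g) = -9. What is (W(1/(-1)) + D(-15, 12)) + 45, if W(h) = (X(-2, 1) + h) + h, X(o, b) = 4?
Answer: 38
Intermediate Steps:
W(h) = 4 + 2*h (W(h) = (4 + h) + h = 4 + 2*h)
(W(1/(-1)) + D(-15, 12)) + 45 = ((4 + 2/(-1)) - 9) + 45 = ((4 + 2*(-1)) - 9) + 45 = ((4 - 2) - 9) + 45 = (2 - 9) + 45 = -7 + 45 = 38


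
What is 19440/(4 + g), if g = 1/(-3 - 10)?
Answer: 84240/17 ≈ 4955.3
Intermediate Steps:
g = -1/13 (g = 1/(-13) = -1/13 ≈ -0.076923)
19440/(4 + g) = 19440/(4 - 1/13) = 19440/(51/13) = (13/51)*19440 = 84240/17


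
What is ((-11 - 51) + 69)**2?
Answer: 49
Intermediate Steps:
((-11 - 51) + 69)**2 = (-62 + 69)**2 = 7**2 = 49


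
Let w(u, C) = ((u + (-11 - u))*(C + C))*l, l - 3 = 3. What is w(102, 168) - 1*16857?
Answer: -39033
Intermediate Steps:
l = 6 (l = 3 + 3 = 6)
w(u, C) = -132*C (w(u, C) = ((u + (-11 - u))*(C + C))*6 = -22*C*6 = -132*C)
w(102, 168) - 1*16857 = -132*168 - 1*16857 = -22176 - 16857 = -39033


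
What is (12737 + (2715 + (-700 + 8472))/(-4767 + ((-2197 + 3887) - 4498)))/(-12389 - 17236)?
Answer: -96472288/224409375 ≈ -0.42989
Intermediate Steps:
(12737 + (2715 + (-700 + 8472))/(-4767 + ((-2197 + 3887) - 4498)))/(-12389 - 17236) = (12737 + (2715 + 7772)/(-4767 + (1690 - 4498)))/(-29625) = (12737 + 10487/(-4767 - 2808))*(-1/29625) = (12737 + 10487/(-7575))*(-1/29625) = (12737 + 10487*(-1/7575))*(-1/29625) = (12737 - 10487/7575)*(-1/29625) = (96472288/7575)*(-1/29625) = -96472288/224409375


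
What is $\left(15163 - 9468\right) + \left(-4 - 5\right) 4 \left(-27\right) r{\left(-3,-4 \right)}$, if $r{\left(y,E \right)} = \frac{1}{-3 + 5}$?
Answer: $6181$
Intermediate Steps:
$r{\left(y,E \right)} = \frac{1}{2}$
$\left(15163 - 9468\right) + \left(-4 - 5\right) 4 \left(-27\right) r{\left(-3,-4 \right)} = \left(15163 - 9468\right) + \left(-4 - 5\right) 4 \left(-27\right) \frac{1}{2} = 5695 + \left(-9\right) 4 \left(-27\right) \frac{1}{2} = 5695 + \left(-36\right) \left(-27\right) \frac{1}{2} = 5695 + 972 \cdot \frac{1}{2} = 5695 + 486 = 6181$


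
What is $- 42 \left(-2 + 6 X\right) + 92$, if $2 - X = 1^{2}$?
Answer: $-76$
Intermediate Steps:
$X = 1$ ($X = 2 - 1^{2} = 2 - 1 = 1$)
$- 42 \left(-2 + 6 X\right) + 92 = - 42 \left(-2 + 6 \cdot 1\right) + 92 = - 42 \left(-2 + 6\right) + 92 = \left(-42\right) 4 + 92 = -168 + 92 = -76$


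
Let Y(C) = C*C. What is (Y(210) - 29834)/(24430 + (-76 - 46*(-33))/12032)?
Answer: 12260608/20995943 ≈ 0.58395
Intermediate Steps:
Y(C) = C²
(Y(210) - 29834)/(24430 + (-76 - 46*(-33))/12032) = (210² - 29834)/(24430 + (-76 - 46*(-33))/12032) = (44100 - 29834)/(24430 + (-76 + 1518)*(1/12032)) = 14266/(24430 + 1442*(1/12032)) = 14266/(24430 + 721/6016) = 14266/(146971601/6016) = 14266*(6016/146971601) = 12260608/20995943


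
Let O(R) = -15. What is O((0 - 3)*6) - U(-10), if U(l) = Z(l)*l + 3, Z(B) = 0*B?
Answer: -18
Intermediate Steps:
Z(B) = 0
U(l) = 3 (U(l) = 0*l + 3 = 0 + 3 = 3)
O((0 - 3)*6) - U(-10) = -15 - 1*3 = -15 - 3 = -18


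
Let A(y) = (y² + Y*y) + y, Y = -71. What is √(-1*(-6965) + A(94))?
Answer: √9221 ≈ 96.026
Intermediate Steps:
A(y) = y² - 70*y (A(y) = (y² - 71*y) + y = y² - 70*y)
√(-1*(-6965) + A(94)) = √(-1*(-6965) + 94*(-70 + 94)) = √(6965 + 94*24) = √(6965 + 2256) = √9221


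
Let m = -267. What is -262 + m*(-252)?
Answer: 67022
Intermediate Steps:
-262 + m*(-252) = -262 - 267*(-252) = -262 + 67284 = 67022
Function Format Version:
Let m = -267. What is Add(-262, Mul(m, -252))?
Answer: 67022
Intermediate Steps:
Add(-262, Mul(m, -252)) = Add(-262, Mul(-267, -252)) = Add(-262, 67284) = 67022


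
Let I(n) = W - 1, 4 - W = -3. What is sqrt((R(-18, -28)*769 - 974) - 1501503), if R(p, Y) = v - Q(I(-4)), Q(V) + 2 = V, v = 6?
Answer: 3*I*sqrt(166771) ≈ 1225.1*I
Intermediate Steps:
W = 7 (W = 4 - 1*(-3) = 4 + 3 = 7)
I(n) = 6 (I(n) = 7 - 1 = 6)
Q(V) = -2 + V
R(p, Y) = 2 (R(p, Y) = 6 - (-2 + 6) = 6 - 1*4 = 6 - 4 = 2)
sqrt((R(-18, -28)*769 - 974) - 1501503) = sqrt((2*769 - 974) - 1501503) = sqrt((1538 - 974) - 1501503) = sqrt(564 - 1501503) = sqrt(-1500939) = 3*I*sqrt(166771)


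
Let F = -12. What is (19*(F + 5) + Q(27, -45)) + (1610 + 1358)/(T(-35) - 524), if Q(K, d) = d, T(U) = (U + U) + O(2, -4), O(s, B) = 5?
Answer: -107810/589 ≈ -183.04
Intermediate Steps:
T(U) = 5 + 2*U (T(U) = (U + U) + 5 = 2*U + 5 = 5 + 2*U)
(19*(F + 5) + Q(27, -45)) + (1610 + 1358)/(T(-35) - 524) = (19*(-12 + 5) - 45) + (1610 + 1358)/((5 + 2*(-35)) - 524) = (19*(-7) - 45) + 2968/((5 - 70) - 524) = (-133 - 45) + 2968/(-65 - 524) = -178 + 2968/(-589) = -178 + 2968*(-1/589) = -178 - 2968/589 = -107810/589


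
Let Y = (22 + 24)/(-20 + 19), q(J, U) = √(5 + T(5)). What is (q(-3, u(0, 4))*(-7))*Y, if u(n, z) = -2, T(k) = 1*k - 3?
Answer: 322*√7 ≈ 851.93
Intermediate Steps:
T(k) = -3 + k (T(k) = k - 3 = -3 + k)
q(J, U) = √7 (q(J, U) = √(5 + (-3 + 5)) = √(5 + 2) = √7)
Y = -46 (Y = 46/(-1) = 46*(-1) = -46)
(q(-3, u(0, 4))*(-7))*Y = (√7*(-7))*(-46) = -7*√7*(-46) = 322*√7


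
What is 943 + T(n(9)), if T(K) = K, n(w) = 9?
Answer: 952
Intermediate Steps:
943 + T(n(9)) = 943 + 9 = 952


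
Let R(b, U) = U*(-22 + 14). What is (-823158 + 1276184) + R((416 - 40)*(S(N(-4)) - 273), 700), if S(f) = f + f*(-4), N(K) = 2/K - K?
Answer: 447426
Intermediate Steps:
N(K) = -K + 2/K
S(f) = -3*f (S(f) = f - 4*f = -3*f)
R(b, U) = -8*U (R(b, U) = U*(-8) = -8*U)
(-823158 + 1276184) + R((416 - 40)*(S(N(-4)) - 273), 700) = (-823158 + 1276184) - 8*700 = 453026 - 5600 = 447426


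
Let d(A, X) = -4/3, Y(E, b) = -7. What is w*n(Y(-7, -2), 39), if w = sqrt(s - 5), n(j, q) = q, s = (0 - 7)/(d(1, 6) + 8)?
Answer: 429*I*sqrt(5)/10 ≈ 95.927*I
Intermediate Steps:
d(A, X) = -4/3 (d(A, X) = -4*1/3 = -4/3)
s = -21/20 (s = (0 - 7)/(-4/3 + 8) = -7/20/3 = -7*3/20 = -21/20 ≈ -1.0500)
w = 11*I*sqrt(5)/10 (w = sqrt(-21/20 - 5) = sqrt(-121/20) = 11*I*sqrt(5)/10 ≈ 2.4597*I)
w*n(Y(-7, -2), 39) = (11*I*sqrt(5)/10)*39 = 429*I*sqrt(5)/10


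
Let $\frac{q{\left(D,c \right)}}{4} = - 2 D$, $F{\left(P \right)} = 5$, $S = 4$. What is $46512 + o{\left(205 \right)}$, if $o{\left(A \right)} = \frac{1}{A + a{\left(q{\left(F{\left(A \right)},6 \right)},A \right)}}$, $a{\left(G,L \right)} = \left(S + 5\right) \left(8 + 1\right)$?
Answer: $\frac{13302433}{286} \approx 46512.0$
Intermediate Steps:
$q{\left(D,c \right)} = - 8 D$ ($q{\left(D,c \right)} = 4 \left(- 2 D\right) = - 8 D$)
$a{\left(G,L \right)} = 81$ ($a{\left(G,L \right)} = \left(4 + 5\right) \left(8 + 1\right) = 9 \cdot 9 = 81$)
$o{\left(A \right)} = \frac{1}{81 + A}$ ($o{\left(A \right)} = \frac{1}{A + 81} = \frac{1}{81 + A}$)
$46512 + o{\left(205 \right)} = 46512 + \frac{1}{81 + 205} = 46512 + \frac{1}{286} = \frac{13302433}{286}$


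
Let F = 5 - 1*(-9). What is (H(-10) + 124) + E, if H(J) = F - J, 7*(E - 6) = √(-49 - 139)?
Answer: 154 + 2*I*√47/7 ≈ 154.0 + 1.9588*I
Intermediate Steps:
F = 14 (F = 5 + 9 = 14)
E = 6 + 2*I*√47/7 (E = 6 + √(-49 - 139)/7 = 6 + √(-188)/7 = 6 + (2*I*√47)/7 = 6 + 2*I*√47/7 ≈ 6.0 + 1.9588*I)
H(J) = 14 - J
(H(-10) + 124) + E = ((14 - 1*(-10)) + 124) + (6 + 2*I*√47/7) = ((14 + 10) + 124) + (6 + 2*I*√47/7) = (24 + 124) + (6 + 2*I*√47/7) = 148 + (6 + 2*I*√47/7) = 154 + 2*I*√47/7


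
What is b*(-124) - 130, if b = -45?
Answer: 5450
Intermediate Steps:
b*(-124) - 130 = -45*(-124) - 130 = 5580 - 130 = 5450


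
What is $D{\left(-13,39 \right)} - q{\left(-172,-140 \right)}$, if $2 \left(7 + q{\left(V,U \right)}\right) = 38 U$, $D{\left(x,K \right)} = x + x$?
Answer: $2641$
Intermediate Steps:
$D{\left(x,K \right)} = 2 x$
$q{\left(V,U \right)} = -7 + 19 U$ ($q{\left(V,U \right)} = -7 + \frac{38 U}{2} = -7 + 19 U$)
$D{\left(-13,39 \right)} - q{\left(-172,-140 \right)} = 2 \left(-13\right) - \left(-7 + 19 \left(-140\right)\right) = -26 - \left(-7 - 2660\right) = -26 - -2667 = -26 + 2667 = 2641$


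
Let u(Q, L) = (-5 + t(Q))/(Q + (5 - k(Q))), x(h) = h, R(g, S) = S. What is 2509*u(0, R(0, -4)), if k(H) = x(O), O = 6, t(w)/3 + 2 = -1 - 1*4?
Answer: 65234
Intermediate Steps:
t(w) = -21 (t(w) = -6 + 3*(-1 - 1*4) = -6 + 3*(-1 - 4) = -6 + 3*(-5) = -6 - 15 = -21)
k(H) = 6
u(Q, L) = -26/(-1 + Q) (u(Q, L) = (-5 - 21)/(Q + (5 - 1*6)) = -26/(Q + (5 - 6)) = -26/(Q - 1) = -26/(-1 + Q))
2509*u(0, R(0, -4)) = 2509*(-26/(-1 + 0)) = 2509*(-26/(-1)) = 2509*(-26*(-1)) = 2509*26 = 65234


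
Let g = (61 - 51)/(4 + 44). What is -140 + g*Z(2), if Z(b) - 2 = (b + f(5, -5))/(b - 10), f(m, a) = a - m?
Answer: -1115/8 ≈ -139.38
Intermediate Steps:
Z(b) = 3 (Z(b) = 2 + (b + (-5 - 1*5))/(b - 10) = 2 + (b + (-5 - 5))/(-10 + b) = 2 + (b - 10)/(-10 + b) = 2 + (-10 + b)/(-10 + b) = 2 + 1 = 3)
g = 5/24 (g = 10/48 = 10*(1/48) = 5/24 ≈ 0.20833)
-140 + g*Z(2) = -140 + (5/24)*3 = -140 + 5/8 = -1115/8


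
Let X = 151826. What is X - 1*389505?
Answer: -237679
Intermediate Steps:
X - 1*389505 = 151826 - 1*389505 = 151826 - 389505 = -237679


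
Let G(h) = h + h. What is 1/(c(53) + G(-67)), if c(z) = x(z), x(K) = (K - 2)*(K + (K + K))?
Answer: 1/7975 ≈ 0.00012539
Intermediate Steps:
x(K) = 3*K*(-2 + K) (x(K) = (-2 + K)*(K + 2*K) = (-2 + K)*(3*K) = 3*K*(-2 + K))
c(z) = 3*z*(-2 + z)
G(h) = 2*h
1/(c(53) + G(-67)) = 1/(3*53*(-2 + 53) + 2*(-67)) = 1/(3*53*51 - 134) = 1/(8109 - 134) = 1/7975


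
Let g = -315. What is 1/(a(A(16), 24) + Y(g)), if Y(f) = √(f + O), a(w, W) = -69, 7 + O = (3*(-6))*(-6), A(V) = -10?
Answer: -69/4975 - I*√214/4975 ≈ -0.013869 - 0.0029404*I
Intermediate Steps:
O = 101 (O = -7 + (3*(-6))*(-6) = -7 - 18*(-6) = -7 + 108 = 101)
Y(f) = √(101 + f) (Y(f) = √(f + 101) = √(101 + f))
1/(a(A(16), 24) + Y(g)) = 1/(-69 + √(101 - 315)) = 1/(-69 + √(-214)) = 1/(-69 + I*√214)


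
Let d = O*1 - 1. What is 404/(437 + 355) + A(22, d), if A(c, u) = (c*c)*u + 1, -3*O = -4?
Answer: 32243/198 ≈ 162.84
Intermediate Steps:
O = 4/3 (O = -⅓*(-4) = 4/3 ≈ 1.3333)
d = ⅓ (d = (4/3)*1 - 1 = 4/3 - 1 = ⅓ ≈ 0.33333)
A(c, u) = 1 + u*c² (A(c, u) = c²*u + 1 = u*c² + 1 = 1 + u*c²)
404/(437 + 355) + A(22, d) = 404/(437 + 355) + (1 + (⅓)*22²) = 404/792 + (1 + (⅓)*484) = 404*(1/792) + (1 + 484/3) = 101/198 + 487/3 = 32243/198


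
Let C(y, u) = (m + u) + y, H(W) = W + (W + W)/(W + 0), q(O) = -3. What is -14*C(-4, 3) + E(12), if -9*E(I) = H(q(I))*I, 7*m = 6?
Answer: 10/3 ≈ 3.3333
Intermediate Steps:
m = 6/7 (m = (⅐)*6 = 6/7 ≈ 0.85714)
H(W) = 2 + W (H(W) = W + (2*W)/W = W + 2 = 2 + W)
E(I) = I/9 (E(I) = -(2 - 3)*I/9 = -(-1)*I/9 = I/9)
C(y, u) = 6/7 + u + y (C(y, u) = (6/7 + u) + y = 6/7 + u + y)
-14*C(-4, 3) + E(12) = -14*(6/7 + 3 - 4) + (⅑)*12 = -14*(-⅐) + 4/3 = 2 + 4/3 = 10/3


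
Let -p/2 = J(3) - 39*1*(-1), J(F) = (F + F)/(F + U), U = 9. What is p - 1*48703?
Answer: -48782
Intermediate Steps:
J(F) = 2*F/(9 + F) (J(F) = (F + F)/(F + 9) = (2*F)/(9 + F) = 2*F/(9 + F))
p = -79 (p = -2*(2*3/(9 + 3) - 39*1*(-1)) = -2*(2*3/12 - (-39)) = -2*(2*3*(1/12) - 39*(-1)) = -2*(½ + 39) = -2*79/2 = -79)
p - 1*48703 = -79 - 1*48703 = -79 - 48703 = -48782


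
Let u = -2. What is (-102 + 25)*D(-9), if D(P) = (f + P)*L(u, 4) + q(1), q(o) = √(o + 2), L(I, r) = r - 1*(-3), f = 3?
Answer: 3234 - 77*√3 ≈ 3100.6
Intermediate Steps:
L(I, r) = 3 + r (L(I, r) = r + 3 = 3 + r)
q(o) = √(2 + o)
D(P) = 21 + √3 + 7*P (D(P) = (3 + P)*(3 + 4) + √(2 + 1) = (3 + P)*7 + √3 = (21 + 7*P) + √3 = 21 + √3 + 7*P)
(-102 + 25)*D(-9) = (-102 + 25)*(21 + √3 + 7*(-9)) = -77*(21 + √3 - 63) = -77*(-42 + √3) = 3234 - 77*√3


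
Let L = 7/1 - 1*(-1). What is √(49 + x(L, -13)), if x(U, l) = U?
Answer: √57 ≈ 7.5498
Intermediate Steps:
L = 8 (L = 7*1 + 1 = 7 + 1 = 8)
√(49 + x(L, -13)) = √(49 + 8) = √57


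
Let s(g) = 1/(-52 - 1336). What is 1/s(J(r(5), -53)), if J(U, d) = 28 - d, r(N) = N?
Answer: -1388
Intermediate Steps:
s(g) = -1/1388 (s(g) = 1/(-1388) = -1/1388)
1/s(J(r(5), -53)) = 1/(-1/1388) = -1388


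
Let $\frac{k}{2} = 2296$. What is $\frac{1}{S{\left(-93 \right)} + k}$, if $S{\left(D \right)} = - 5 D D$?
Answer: $- \frac{1}{38653} \approx -2.5871 \cdot 10^{-5}$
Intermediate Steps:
$k = 4592$ ($k = 2 \cdot 2296 = 4592$)
$S{\left(D \right)} = - 5 D^{2}$
$\frac{1}{S{\left(-93 \right)} + k} = \frac{1}{- 5 \left(-93\right)^{2} + 4592} = \frac{1}{\left(-5\right) 8649 + 4592} = \frac{1}{-43245 + 4592} = \frac{1}{-38653} = - \frac{1}{38653}$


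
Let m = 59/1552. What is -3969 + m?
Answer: -6159829/1552 ≈ -3969.0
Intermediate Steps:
m = 59/1552 (m = 59*(1/1552) = 59/1552 ≈ 0.038015)
-3969 + m = -3969 + 59/1552 = -6159829/1552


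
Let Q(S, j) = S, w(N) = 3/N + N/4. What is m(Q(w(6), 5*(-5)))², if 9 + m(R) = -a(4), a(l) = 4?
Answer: 169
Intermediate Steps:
w(N) = 3/N + N/4 (w(N) = 3/N + N*(¼) = 3/N + N/4)
m(R) = -13 (m(R) = -9 - 1*4 = -9 - 4 = -13)
m(Q(w(6), 5*(-5)))² = (-13)² = 169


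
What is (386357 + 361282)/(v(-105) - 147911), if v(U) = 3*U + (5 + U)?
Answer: -249213/49442 ≈ -5.0405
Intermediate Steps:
v(U) = 5 + 4*U
(386357 + 361282)/(v(-105) - 147911) = (386357 + 361282)/((5 + 4*(-105)) - 147911) = 747639/((5 - 420) - 147911) = 747639/(-415 - 147911) = 747639/(-148326) = 747639*(-1/148326) = -249213/49442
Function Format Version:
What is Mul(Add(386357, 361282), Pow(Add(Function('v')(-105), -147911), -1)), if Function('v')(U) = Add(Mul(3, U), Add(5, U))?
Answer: Rational(-249213, 49442) ≈ -5.0405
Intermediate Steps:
Function('v')(U) = Add(5, Mul(4, U))
Mul(Add(386357, 361282), Pow(Add(Function('v')(-105), -147911), -1)) = Mul(Add(386357, 361282), Pow(Add(Add(5, Mul(4, -105)), -147911), -1)) = Mul(747639, Pow(Add(Add(5, -420), -147911), -1)) = Mul(747639, Pow(Add(-415, -147911), -1)) = Mul(747639, Pow(-148326, -1)) = Mul(747639, Rational(-1, 148326)) = Rational(-249213, 49442)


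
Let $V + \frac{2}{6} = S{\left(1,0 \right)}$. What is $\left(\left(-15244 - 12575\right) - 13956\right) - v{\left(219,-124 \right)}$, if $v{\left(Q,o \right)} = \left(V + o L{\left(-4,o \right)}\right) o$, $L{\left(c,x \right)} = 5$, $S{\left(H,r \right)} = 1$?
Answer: $- \frac{355717}{3} \approx -1.1857 \cdot 10^{5}$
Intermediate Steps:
$V = \frac{2}{3}$ ($V = - \frac{1}{3} + 1 = \frac{2}{3} \approx 0.66667$)
$v{\left(Q,o \right)} = o \left(\frac{2}{3} + 5 o\right)$ ($v{\left(Q,o \right)} = \left(\frac{2}{3} + o 5\right) o = \left(\frac{2}{3} + 5 o\right) o = o \left(\frac{2}{3} + 5 o\right)$)
$\left(\left(-15244 - 12575\right) - 13956\right) - v{\left(219,-124 \right)} = \left(\left(-15244 - 12575\right) - 13956\right) - \frac{1}{3} \left(-124\right) \left(2 + 15 \left(-124\right)\right) = \left(-27819 - 13956\right) - \frac{1}{3} \left(-124\right) \left(2 - 1860\right) = -41775 - \frac{1}{3} \left(-124\right) \left(-1858\right) = -41775 - \frac{230392}{3} = - \frac{355717}{3}$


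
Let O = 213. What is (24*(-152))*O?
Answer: -777024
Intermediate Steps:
(24*(-152))*O = (24*(-152))*213 = -3648*213 = -777024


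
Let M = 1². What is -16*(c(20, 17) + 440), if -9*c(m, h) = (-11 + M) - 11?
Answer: -21232/3 ≈ -7077.3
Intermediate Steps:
M = 1
c(m, h) = 7/3 (c(m, h) = -((-11 + 1) - 11)/9 = -(-10 - 11)/9 = -⅑*(-21) = 7/3)
-16*(c(20, 17) + 440) = -16*(7/3 + 440) = -16*1327/3 = -21232/3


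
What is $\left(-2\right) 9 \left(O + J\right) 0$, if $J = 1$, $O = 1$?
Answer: $0$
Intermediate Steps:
$\left(-2\right) 9 \left(O + J\right) 0 = \left(-2\right) 9 \left(1 + 1\right) 0 = - 18 \cdot 2 \cdot 0 = \left(-18\right) 0 = 0$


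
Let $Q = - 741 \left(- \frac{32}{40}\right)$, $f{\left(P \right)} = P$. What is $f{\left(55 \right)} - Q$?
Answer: $- \frac{2689}{5} \approx -537.8$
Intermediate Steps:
$Q = \frac{2964}{5}$ ($Q = - 741 \left(\left(-32\right) \frac{1}{40}\right) = \left(-741\right) \left(- \frac{4}{5}\right) = \frac{2964}{5} \approx 592.8$)
$f{\left(55 \right)} - Q = 55 - \frac{2964}{5} = - \frac{2689}{5}$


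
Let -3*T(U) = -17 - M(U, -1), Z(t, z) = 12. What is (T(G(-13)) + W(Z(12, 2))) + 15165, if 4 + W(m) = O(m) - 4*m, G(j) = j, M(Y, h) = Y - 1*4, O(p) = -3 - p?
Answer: 15098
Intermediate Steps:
M(Y, h) = -4 + Y (M(Y, h) = Y - 4 = -4 + Y)
T(U) = 13/3 + U/3 (T(U) = -(-17 - (-4 + U))/3 = -(-17 + (4 - U))/3 = -(-13 - U)/3 = 13/3 + U/3)
W(m) = -7 - 5*m (W(m) = -4 + ((-3 - m) - 4*m) = -4 + (-3 - 5*m) = -7 - 5*m)
(T(G(-13)) + W(Z(12, 2))) + 15165 = ((13/3 + (⅓)*(-13)) + (-7 - 5*12)) + 15165 = ((13/3 - 13/3) + (-7 - 60)) + 15165 = (0 - 67) + 15165 = -67 + 15165 = 15098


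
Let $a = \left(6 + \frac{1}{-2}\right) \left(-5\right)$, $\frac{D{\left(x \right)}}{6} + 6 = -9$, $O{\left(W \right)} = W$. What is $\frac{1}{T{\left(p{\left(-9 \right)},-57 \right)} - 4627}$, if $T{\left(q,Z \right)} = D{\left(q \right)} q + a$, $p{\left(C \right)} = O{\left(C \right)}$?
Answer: $- \frac{2}{7689} \approx -0.00026011$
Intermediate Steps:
$D{\left(x \right)} = -90$ ($D{\left(x \right)} = -36 + 6 \left(-9\right) = -36 - 54 = -90$)
$p{\left(C \right)} = C$
$a = - \frac{55}{2}$ ($a = \left(6 - \frac{1}{2}\right) \left(-5\right) = \frac{11}{2} \left(-5\right) = - \frac{55}{2} \approx -27.5$)
$T{\left(q,Z \right)} = - \frac{55}{2} - 90 q$ ($T{\left(q,Z \right)} = - 90 q - \frac{55}{2} = - \frac{55}{2} - 90 q$)
$\frac{1}{T{\left(p{\left(-9 \right)},-57 \right)} - 4627} = \frac{1}{\left(- \frac{55}{2} - -810\right) - 4627} = \frac{1}{\left(- \frac{55}{2} + 810\right) - 4627} = \frac{1}{\frac{1565}{2} - 4627} = \frac{1}{- \frac{7689}{2}} = - \frac{2}{7689}$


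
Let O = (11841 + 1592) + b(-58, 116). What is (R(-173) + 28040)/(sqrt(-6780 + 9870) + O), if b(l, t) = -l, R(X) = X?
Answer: 125317899/60667997 - 9289*sqrt(3090)/60667997 ≈ 2.0571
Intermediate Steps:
O = 13491 (O = (11841 + 1592) - 1*(-58) = 13433 + 58 = 13491)
(R(-173) + 28040)/(sqrt(-6780 + 9870) + O) = (-173 + 28040)/(sqrt(-6780 + 9870) + 13491) = 27867/(sqrt(3090) + 13491) = 27867/(13491 + sqrt(3090))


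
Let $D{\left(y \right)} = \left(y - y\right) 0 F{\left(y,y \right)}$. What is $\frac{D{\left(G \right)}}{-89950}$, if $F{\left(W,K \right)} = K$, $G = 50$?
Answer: $0$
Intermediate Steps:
$D{\left(y \right)} = 0$ ($D{\left(y \right)} = \left(y - y\right) 0 y = 0 \cdot 0 y = 0 y = 0$)
$\frac{D{\left(G \right)}}{-89950} = \frac{0}{-89950} = 0 \left(- \frac{1}{89950}\right) = 0$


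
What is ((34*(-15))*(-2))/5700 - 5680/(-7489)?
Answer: 666913/711455 ≈ 0.93739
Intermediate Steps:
((34*(-15))*(-2))/5700 - 5680/(-7489) = -510*(-2)*(1/5700) - 5680*(-1/7489) = 1020*(1/5700) + 5680/7489 = 17/95 + 5680/7489 = 666913/711455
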